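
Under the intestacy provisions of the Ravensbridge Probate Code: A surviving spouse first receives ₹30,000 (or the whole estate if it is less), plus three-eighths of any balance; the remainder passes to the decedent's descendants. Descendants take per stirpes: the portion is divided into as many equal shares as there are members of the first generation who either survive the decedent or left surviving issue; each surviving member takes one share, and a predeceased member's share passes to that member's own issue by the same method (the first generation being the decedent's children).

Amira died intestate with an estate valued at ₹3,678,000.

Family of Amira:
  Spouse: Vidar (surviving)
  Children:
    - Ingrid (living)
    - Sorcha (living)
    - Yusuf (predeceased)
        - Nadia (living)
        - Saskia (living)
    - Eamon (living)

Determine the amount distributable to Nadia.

Vidar first takes ₹30,000, leaving a balance of ₹3,648,000. Vidar then takes three-eighths of the balance (₹1,368,000), for a total of ₹1,398,000. The remaining ₹2,280,000 passes to the descendants.
The descendants' portion (₹2,280,000) is divided into 4 shares of ₹570,000: Ingrid, Sorcha, and Eamon each take ₹570,000; Yusuf's ₹570,000 share passes to Yusuf's issue.
Yusuf's share (₹570,000) is divided into 2 shares of ₹285,000: Nadia and Saskia each take ₹285,000.

Nadia receives ₹285,000.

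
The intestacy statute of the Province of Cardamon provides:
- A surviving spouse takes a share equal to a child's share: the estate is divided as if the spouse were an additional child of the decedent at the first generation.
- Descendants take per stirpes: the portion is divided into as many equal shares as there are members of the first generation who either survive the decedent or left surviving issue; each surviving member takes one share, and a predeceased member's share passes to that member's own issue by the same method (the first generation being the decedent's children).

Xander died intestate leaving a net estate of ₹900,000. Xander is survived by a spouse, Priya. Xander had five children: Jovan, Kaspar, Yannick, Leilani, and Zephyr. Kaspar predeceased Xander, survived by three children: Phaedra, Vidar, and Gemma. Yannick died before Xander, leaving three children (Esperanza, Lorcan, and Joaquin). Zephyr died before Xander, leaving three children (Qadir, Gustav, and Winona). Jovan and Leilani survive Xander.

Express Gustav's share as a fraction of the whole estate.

The spouse counts as an additional share at the children's level, so there are 6 primary shares of ₹150,000. Priya takes one such share (₹150,000).
The children's combined portion (₹750,000) is divided into 5 shares of ₹150,000: Jovan and Leilani each take ₹150,000; Kaspar's ₹150,000 share passes to Kaspar's issue; Yannick's ₹150,000 share passes to Yannick's issue; Zephyr's ₹150,000 share passes to Zephyr's issue.
Kaspar's share (₹150,000) is divided into 3 shares of ₹50,000: Phaedra, Vidar, and Gemma each take ₹50,000.
Yannick's share (₹150,000) is divided into 3 shares of ₹50,000: Esperanza, Lorcan, and Joaquin each take ₹50,000.
Zephyr's share (₹150,000) is divided into 3 shares of ₹50,000: Qadir, Gustav, and Winona each take ₹50,000.

Gustav receives 1/18 of the estate.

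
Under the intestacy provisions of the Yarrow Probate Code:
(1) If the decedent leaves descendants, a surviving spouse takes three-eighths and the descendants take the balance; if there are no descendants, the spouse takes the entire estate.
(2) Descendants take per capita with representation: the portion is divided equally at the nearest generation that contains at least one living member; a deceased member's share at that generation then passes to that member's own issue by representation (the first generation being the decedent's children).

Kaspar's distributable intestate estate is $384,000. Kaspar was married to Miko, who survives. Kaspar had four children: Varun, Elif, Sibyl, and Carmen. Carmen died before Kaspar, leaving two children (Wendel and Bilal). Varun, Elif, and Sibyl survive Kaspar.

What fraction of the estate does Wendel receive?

Miko takes three-eighths of $384,000 = $144,000. The remaining $240,000 passes to the descendants.
The descendants' portion ($240,000) is divided into 4 shares of $60,000: Varun, Elif, and Sibyl each take $60,000; Carmen's $60,000 share passes to Carmen's issue.
Carmen's share ($60,000) is divided into 2 shares of $30,000: Wendel and Bilal each take $30,000.

Wendel receives 5/64 of the estate.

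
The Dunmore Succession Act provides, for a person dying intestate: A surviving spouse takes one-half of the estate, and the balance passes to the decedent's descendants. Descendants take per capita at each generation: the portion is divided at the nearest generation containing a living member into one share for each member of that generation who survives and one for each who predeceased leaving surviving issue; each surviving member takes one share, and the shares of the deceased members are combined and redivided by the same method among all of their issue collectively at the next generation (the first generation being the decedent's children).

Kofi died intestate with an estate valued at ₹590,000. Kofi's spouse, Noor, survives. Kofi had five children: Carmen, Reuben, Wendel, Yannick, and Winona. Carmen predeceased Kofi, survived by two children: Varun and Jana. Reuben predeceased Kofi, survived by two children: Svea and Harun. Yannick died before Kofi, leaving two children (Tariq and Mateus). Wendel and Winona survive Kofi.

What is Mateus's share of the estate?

Mateus receives ₹29,500.

Noor takes one-half of ₹590,000 = ₹295,000. The remaining ₹295,000 passes to the descendants.
The descendants' portion (₹295,000) is divided at the children's generation into 5 shares of ₹59,000. Wendel and Winona each take ₹59,000. The 3 shares of the deceased (Carmen, Reuben, and Yannick) are combined into a pool of ₹177,000.
That pool (₹177,000) is divided at the grandchildren's generation equally among Varun, Jana, Svea, Harun, Tariq, and Mateus: ₹29,500 each.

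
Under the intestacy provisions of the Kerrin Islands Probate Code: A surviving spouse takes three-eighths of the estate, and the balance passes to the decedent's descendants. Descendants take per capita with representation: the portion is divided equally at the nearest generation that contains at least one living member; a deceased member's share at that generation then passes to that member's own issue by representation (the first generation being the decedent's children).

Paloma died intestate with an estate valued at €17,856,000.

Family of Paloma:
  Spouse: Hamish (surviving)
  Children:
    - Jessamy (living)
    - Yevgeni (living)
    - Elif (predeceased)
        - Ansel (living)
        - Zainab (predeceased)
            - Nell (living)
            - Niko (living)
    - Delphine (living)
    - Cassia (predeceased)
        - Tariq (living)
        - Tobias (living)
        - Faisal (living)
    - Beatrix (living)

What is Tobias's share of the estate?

Tobias receives €620,000.

Hamish takes three-eighths of €17,856,000 = €6,696,000. The remaining €11,160,000 passes to the descendants.
The descendants' portion (€11,160,000) is divided into 6 shares of €1,860,000: Jessamy, Yevgeni, Delphine, and Beatrix each take €1,860,000; Elif's €1,860,000 share passes to Elif's issue; Cassia's €1,860,000 share passes to Cassia's issue.
Elif's share (€1,860,000) is divided into 2 shares of €930,000: Ansel takes €930,000; Zainab's €930,000 share passes to Zainab's issue.
Zainab's share (€930,000) is divided into 2 shares of €465,000: Nell and Niko each take €465,000.
Cassia's share (€1,860,000) is divided into 3 shares of €620,000: Tariq, Tobias, and Faisal each take €620,000.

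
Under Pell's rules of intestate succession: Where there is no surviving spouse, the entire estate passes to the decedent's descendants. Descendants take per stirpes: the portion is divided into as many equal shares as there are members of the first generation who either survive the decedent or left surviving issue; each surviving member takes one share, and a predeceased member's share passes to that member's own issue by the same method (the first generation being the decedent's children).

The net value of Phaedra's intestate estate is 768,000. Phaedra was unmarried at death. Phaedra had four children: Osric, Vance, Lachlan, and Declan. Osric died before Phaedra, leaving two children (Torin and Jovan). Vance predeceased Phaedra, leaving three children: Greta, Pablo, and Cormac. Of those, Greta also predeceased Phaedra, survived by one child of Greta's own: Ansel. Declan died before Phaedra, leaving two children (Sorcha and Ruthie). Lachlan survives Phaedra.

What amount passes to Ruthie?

Ruthie receives 96,000.

The entire 768,000 passes to the descendants.
That amount (768,000) is divided into 4 shares of 192,000: Lachlan takes 192,000; Osric's 192,000 share passes to Osric's issue; Vance's 192,000 share passes to Vance's issue; Declan's 192,000 share passes to Declan's issue.
Osric's share (192,000) is divided into 2 shares of 96,000: Torin and Jovan each take 96,000.
Vance's share (192,000) is divided into 3 shares of 64,000: Pablo and Cormac each take 64,000; Greta's 64,000 share passes to Greta's issue.
Greta's share (64,000) passes entirely to Ansel.
Declan's share (192,000) is divided into 2 shares of 96,000: Sorcha and Ruthie each take 96,000.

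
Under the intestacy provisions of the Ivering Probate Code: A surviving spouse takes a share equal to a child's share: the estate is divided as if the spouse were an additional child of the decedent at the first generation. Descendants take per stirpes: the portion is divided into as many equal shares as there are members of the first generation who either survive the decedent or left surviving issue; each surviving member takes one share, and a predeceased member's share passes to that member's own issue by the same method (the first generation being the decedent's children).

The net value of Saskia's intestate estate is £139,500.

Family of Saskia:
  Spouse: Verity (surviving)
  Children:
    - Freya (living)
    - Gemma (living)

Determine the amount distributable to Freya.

Freya receives £46,500.

The spouse counts as an additional share at the children's level, so there are 3 primary shares of £46,500. Verity takes one such share (£46,500).
The children's combined portion (£93,000) is divided into 2 shares of £46,500: Freya and Gemma each take £46,500.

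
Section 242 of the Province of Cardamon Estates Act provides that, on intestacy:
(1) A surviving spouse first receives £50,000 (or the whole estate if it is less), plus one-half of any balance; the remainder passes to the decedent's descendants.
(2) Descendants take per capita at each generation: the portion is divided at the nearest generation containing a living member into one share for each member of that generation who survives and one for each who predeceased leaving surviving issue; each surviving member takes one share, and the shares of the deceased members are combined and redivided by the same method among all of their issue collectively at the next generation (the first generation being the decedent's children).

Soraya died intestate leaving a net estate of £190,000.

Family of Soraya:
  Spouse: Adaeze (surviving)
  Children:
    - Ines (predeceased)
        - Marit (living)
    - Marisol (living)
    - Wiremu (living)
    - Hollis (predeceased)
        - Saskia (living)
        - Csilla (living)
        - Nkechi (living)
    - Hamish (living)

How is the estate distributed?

Adaeze: £120,000; Marit: £7,000; Marisol: £14,000; Wiremu: £14,000; Saskia: £7,000; Csilla: £7,000; Nkechi: £7,000; Hamish: £14,000

Adaeze first takes £50,000, leaving a balance of £140,000. Adaeze then takes one-half of the balance (£70,000), for a total of £120,000. The remaining £70,000 passes to the descendants.
The descendants' portion (£70,000) is divided at the children's generation into 5 shares of £14,000. Marisol, Wiremu, and Hamish each take £14,000. The 2 shares of the deceased (Ines and Hollis) are combined into a pool of £28,000.
That pool (£28,000) is divided at the grandchildren's generation equally among Marit, Saskia, Csilla, and Nkechi: £7,000 each.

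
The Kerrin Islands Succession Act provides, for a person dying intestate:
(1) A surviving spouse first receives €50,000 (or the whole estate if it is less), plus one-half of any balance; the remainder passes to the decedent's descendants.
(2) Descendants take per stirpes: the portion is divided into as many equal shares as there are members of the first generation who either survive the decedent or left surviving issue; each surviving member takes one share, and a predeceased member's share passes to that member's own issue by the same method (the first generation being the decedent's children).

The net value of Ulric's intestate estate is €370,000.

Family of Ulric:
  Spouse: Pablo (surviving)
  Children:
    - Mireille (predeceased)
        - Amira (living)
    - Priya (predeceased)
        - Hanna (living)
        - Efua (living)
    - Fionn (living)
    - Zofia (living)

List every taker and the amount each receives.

Pablo: €210,000; Amira: €40,000; Hanna: €20,000; Efua: €20,000; Fionn: €40,000; Zofia: €40,000

Pablo first takes €50,000, leaving a balance of €320,000. Pablo then takes one-half of the balance (€160,000), for a total of €210,000. The remaining €160,000 passes to the descendants.
The descendants' portion (€160,000) is divided into 4 shares of €40,000: Fionn and Zofia each take €40,000; Mireille's €40,000 share passes to Mireille's issue; Priya's €40,000 share passes to Priya's issue.
Mireille's share (€40,000) passes entirely to Amira.
Priya's share (€40,000) is divided into 2 shares of €20,000: Hanna and Efua each take €20,000.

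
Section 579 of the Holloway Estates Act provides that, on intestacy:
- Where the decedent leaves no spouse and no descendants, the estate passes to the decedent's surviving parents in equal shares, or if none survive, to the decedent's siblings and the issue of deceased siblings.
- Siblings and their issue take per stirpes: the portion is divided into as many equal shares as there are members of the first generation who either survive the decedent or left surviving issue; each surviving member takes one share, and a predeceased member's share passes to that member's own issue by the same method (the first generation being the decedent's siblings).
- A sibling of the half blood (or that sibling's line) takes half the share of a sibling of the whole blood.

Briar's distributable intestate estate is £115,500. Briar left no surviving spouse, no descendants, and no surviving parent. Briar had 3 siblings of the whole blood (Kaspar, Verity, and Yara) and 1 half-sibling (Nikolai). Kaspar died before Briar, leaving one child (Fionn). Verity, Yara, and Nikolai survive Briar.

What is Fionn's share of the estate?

Fionn receives £33,000.

The entire £115,500 passes to the siblings and their issue.
Counting each half-blood sibling's line as half a unit, there are 7/2 units in £115,500, so one unit is £33,000. Whole-blood lines (Kaspar, Verity, and Yara) take £33,000 each; half-blood lines (Nikolai) take £16,500 each.
Kaspar's share (£33,000) passes entirely to Fionn.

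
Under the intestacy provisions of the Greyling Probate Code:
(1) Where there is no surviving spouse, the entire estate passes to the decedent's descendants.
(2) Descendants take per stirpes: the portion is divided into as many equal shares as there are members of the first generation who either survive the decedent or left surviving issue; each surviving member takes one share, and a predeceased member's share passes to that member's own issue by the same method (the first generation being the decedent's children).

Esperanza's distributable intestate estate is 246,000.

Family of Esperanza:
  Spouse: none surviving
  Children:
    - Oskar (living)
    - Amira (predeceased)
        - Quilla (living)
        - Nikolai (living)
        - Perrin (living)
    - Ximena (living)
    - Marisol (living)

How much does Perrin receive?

The entire 246,000 passes to the descendants.
That amount (246,000) is divided into 4 shares of 61,500: Oskar, Ximena, and Marisol each take 61,500; Amira's 61,500 share passes to Amira's issue.
Amira's share (61,500) is divided into 3 shares of 20,500: Quilla, Nikolai, and Perrin each take 20,500.

Perrin receives 20,500.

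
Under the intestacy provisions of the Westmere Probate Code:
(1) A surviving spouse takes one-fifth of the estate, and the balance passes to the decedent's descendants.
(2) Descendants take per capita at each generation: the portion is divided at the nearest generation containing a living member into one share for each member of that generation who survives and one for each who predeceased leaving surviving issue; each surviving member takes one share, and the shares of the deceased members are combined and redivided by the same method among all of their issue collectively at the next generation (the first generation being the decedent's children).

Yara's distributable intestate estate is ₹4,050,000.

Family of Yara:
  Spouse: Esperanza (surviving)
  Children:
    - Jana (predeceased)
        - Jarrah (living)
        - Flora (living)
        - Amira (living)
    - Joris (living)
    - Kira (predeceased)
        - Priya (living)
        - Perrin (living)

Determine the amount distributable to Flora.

Flora receives ₹432,000.

Esperanza takes one-fifth of ₹4,050,000 = ₹810,000. The remaining ₹3,240,000 passes to the descendants.
The descendants' portion (₹3,240,000) is divided at the children's generation into 3 shares of ₹1,080,000. Joris takes ₹1,080,000. The 2 shares of the deceased (Jana and Kira) are combined into a pool of ₹2,160,000.
That pool (₹2,160,000) is divided at the grandchildren's generation equally among Jarrah, Flora, Amira, Priya, and Perrin: ₹432,000 each.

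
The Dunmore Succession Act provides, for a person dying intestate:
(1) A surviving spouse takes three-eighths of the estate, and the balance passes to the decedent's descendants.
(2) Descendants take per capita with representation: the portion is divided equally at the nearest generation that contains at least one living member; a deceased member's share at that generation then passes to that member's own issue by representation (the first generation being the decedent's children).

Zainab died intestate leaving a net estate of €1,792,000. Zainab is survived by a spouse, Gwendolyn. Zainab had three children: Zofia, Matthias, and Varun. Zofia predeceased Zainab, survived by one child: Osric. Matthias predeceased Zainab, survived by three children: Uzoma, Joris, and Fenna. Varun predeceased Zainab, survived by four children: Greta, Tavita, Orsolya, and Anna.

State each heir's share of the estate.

Gwendolyn takes three-eighths of €1,792,000 = €672,000. The remaining €1,120,000 passes to the descendants.
No child survives, so the initial division is made at the grandchildren's generation.
The descendants' portion (€1,120,000) is divided into 8 shares of €140,000: Osric, Uzoma, Joris, Fenna, Greta, Tavita, Orsolya, and Anna each take €140,000.

Gwendolyn: €672,000; Osric: €140,000; Uzoma: €140,000; Joris: €140,000; Fenna: €140,000; Greta: €140,000; Tavita: €140,000; Orsolya: €140,000; Anna: €140,000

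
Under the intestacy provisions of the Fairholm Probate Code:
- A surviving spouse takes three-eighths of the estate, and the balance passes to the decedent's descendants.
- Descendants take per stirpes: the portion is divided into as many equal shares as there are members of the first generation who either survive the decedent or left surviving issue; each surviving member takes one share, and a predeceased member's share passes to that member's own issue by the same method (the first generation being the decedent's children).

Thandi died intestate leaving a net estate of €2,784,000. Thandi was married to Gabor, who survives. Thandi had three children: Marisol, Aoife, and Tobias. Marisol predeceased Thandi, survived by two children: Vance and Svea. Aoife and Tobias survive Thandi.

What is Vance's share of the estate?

Vance receives €290,000.

Gabor takes three-eighths of €2,784,000 = €1,044,000. The remaining €1,740,000 passes to the descendants.
The descendants' portion (€1,740,000) is divided into 3 shares of €580,000: Aoife and Tobias each take €580,000; Marisol's €580,000 share passes to Marisol's issue.
Marisol's share (€580,000) is divided into 2 shares of €290,000: Vance and Svea each take €290,000.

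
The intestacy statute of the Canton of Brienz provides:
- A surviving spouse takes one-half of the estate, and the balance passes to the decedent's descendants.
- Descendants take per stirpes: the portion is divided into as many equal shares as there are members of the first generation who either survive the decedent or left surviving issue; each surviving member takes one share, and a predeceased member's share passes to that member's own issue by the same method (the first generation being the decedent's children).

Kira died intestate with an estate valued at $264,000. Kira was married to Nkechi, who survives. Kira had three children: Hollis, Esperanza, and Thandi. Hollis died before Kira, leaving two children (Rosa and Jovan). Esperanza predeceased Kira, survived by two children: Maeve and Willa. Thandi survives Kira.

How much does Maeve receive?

Maeve receives $22,000.

Nkechi takes one-half of $264,000 = $132,000. The remaining $132,000 passes to the descendants.
The descendants' portion ($132,000) is divided into 3 shares of $44,000: Thandi takes $44,000; Hollis's $44,000 share passes to Hollis's issue; Esperanza's $44,000 share passes to Esperanza's issue.
Hollis's share ($44,000) is divided into 2 shares of $22,000: Rosa and Jovan each take $22,000.
Esperanza's share ($44,000) is divided into 2 shares of $22,000: Maeve and Willa each take $22,000.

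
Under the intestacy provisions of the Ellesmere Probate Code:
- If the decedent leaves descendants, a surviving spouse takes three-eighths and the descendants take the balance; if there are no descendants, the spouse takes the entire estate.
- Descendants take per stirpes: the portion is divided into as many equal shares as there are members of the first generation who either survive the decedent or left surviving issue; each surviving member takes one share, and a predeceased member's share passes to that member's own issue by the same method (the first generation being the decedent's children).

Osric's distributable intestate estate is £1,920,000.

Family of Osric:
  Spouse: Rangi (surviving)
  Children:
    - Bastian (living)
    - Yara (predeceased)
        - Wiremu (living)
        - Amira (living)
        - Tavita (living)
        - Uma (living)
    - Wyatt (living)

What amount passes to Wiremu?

Rangi takes three-eighths of £1,920,000 = £720,000. The remaining £1,200,000 passes to the descendants.
The descendants' portion (£1,200,000) is divided into 3 shares of £400,000: Bastian and Wyatt each take £400,000; Yara's £400,000 share passes to Yara's issue.
Yara's share (£400,000) is divided into 4 shares of £100,000: Wiremu, Amira, Tavita, and Uma each take £100,000.

Wiremu receives £100,000.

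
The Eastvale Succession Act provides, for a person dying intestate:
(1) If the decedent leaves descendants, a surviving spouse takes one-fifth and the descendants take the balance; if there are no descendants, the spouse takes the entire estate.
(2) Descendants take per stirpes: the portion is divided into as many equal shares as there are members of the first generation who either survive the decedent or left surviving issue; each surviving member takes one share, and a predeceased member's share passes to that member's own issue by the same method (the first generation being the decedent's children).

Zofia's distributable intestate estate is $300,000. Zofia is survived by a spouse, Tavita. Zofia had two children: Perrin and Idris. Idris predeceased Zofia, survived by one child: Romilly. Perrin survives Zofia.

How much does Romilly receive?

Tavita takes one-fifth of $300,000 = $60,000. The remaining $240,000 passes to the descendants.
The descendants' portion ($240,000) is divided into 2 shares of $120,000: Perrin takes $120,000; Idris's $120,000 share passes to Idris's issue.
Idris's share ($120,000) passes entirely to Romilly.

Romilly receives $120,000.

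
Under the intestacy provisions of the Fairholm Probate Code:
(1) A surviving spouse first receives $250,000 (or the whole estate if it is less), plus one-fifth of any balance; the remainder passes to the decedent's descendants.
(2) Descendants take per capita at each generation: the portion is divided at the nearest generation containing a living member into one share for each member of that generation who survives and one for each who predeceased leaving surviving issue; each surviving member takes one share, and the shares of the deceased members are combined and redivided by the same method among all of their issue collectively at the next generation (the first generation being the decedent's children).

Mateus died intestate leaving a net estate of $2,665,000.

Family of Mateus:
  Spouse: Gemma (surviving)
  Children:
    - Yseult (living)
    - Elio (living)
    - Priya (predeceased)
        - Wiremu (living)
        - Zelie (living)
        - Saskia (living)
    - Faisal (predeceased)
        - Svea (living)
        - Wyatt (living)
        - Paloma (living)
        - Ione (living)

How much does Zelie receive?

Zelie receives $138,000.

Gemma first takes $250,000, leaving a balance of $2,415,000. Gemma then takes one-fifth of the balance ($483,000), for a total of $733,000. The remaining $1,932,000 passes to the descendants.
The descendants' portion ($1,932,000) is divided at the children's generation into 4 shares of $483,000. Yseult and Elio each take $483,000. The 2 shares of the deceased (Priya and Faisal) are combined into a pool of $966,000.
That pool ($966,000) is divided at the grandchildren's generation equally among Wiremu, Zelie, Saskia, Svea, Wyatt, Paloma, and Ione: $138,000 each.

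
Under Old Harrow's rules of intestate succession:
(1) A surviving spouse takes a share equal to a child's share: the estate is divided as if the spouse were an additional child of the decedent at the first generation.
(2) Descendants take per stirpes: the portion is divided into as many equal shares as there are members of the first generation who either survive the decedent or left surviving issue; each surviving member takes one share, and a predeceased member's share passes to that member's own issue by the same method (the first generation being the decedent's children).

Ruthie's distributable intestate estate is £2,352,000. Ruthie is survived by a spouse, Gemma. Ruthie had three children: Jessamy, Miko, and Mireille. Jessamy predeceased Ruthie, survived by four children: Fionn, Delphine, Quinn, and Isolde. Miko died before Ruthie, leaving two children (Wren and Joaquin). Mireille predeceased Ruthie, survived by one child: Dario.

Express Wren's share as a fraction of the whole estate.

Wren receives 1/8 of the estate.

The spouse counts as an additional share at the children's level, so there are 4 primary shares of £588,000. Gemma takes one such share (£588,000).
The children's combined portion (£1,764,000) is divided into 3 shares of £588,000: Jessamy's £588,000 share passes to Jessamy's issue; Miko's £588,000 share passes to Miko's issue; Mireille's £588,000 share passes to Mireille's issue.
Jessamy's share (£588,000) is divided into 4 shares of £147,000: Fionn, Delphine, Quinn, and Isolde each take £147,000.
Miko's share (£588,000) is divided into 2 shares of £294,000: Wren and Joaquin each take £294,000.
Mireille's share (£588,000) passes entirely to Dario.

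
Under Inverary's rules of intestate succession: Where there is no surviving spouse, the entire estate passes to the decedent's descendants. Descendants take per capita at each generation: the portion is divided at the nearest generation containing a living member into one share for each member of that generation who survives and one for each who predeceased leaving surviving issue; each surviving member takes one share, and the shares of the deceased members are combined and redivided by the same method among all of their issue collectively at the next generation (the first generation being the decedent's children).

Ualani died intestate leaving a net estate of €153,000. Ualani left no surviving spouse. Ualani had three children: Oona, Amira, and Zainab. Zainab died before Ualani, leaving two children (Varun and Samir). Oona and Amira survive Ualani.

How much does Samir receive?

Samir receives €25,500.

The entire €153,000 passes to the descendants.
That amount (€153,000) is divided at the children's generation into 3 shares of €51,000. Oona and Amira each take €51,000. The remaining share for the deceased Zainab (€51,000) is carried to the next generation.
That pool (€51,000) is divided at the grandchildren's generation equally among Varun and Samir: €25,500 each.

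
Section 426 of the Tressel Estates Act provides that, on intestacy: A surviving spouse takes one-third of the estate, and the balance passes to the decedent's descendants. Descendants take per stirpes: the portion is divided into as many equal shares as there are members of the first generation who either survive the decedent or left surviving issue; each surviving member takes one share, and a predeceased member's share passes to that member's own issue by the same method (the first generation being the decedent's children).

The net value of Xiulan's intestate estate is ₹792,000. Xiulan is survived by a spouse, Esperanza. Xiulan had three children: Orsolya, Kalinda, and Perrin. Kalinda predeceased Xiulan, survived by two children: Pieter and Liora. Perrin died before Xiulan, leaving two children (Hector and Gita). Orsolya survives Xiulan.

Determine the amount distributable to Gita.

Esperanza takes one-third of ₹792,000 = ₹264,000. The remaining ₹528,000 passes to the descendants.
The descendants' portion (₹528,000) is divided into 3 shares of ₹176,000: Orsolya takes ₹176,000; Kalinda's ₹176,000 share passes to Kalinda's issue; Perrin's ₹176,000 share passes to Perrin's issue.
Kalinda's share (₹176,000) is divided into 2 shares of ₹88,000: Pieter and Liora each take ₹88,000.
Perrin's share (₹176,000) is divided into 2 shares of ₹88,000: Hector and Gita each take ₹88,000.

Gita receives ₹88,000.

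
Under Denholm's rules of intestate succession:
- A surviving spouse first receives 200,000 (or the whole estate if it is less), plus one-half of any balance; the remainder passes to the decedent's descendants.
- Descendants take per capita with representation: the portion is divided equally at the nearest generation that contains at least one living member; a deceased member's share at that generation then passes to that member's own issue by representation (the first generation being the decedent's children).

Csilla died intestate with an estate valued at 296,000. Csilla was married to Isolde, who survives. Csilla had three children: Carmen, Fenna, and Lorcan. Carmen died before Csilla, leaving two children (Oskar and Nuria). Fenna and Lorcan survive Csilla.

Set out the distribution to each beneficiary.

Isolde first takes 200,000, leaving a balance of 96,000. Isolde then takes one-half of the balance (48,000), for a total of 248,000. The remaining 48,000 passes to the descendants.
The descendants' portion (48,000) is divided into 3 shares of 16,000: Fenna and Lorcan each take 16,000; Carmen's 16,000 share passes to Carmen's issue.
Carmen's share (16,000) is divided into 2 shares of 8,000: Oskar and Nuria each take 8,000.

Isolde: 248,000; Oskar: 8,000; Nuria: 8,000; Fenna: 16,000; Lorcan: 16,000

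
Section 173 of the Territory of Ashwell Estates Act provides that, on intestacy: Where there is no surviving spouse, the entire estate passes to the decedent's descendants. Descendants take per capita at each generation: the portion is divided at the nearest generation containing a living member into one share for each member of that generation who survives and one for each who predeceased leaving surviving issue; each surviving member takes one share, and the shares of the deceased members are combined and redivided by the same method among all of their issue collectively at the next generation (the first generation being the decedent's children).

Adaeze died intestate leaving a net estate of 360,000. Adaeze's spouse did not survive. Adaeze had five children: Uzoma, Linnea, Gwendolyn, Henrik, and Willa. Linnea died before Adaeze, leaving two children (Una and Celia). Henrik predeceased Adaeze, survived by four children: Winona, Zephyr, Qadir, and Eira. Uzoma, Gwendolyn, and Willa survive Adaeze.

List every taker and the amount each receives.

The entire 360,000 passes to the descendants.
That amount (360,000) is divided at the children's generation into 5 shares of 72,000. Uzoma, Gwendolyn, and Willa each take 72,000. The 2 shares of the deceased (Linnea and Henrik) are combined into a pool of 144,000.
That pool (144,000) is divided at the grandchildren's generation equally among Una, Celia, Winona, Zephyr, Qadir, and Eira: 24,000 each.

Uzoma: 72,000; Una: 24,000; Celia: 24,000; Gwendolyn: 72,000; Winona: 24,000; Zephyr: 24,000; Qadir: 24,000; Eira: 24,000; Willa: 72,000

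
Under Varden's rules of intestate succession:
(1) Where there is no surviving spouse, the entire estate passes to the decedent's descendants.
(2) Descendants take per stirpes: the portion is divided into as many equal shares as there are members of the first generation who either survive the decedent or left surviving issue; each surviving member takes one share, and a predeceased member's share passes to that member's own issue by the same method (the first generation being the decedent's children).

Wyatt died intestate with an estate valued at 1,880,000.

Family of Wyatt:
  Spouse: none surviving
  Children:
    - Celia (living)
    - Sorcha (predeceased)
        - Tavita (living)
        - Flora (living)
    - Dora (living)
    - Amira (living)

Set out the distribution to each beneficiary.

The entire 1,880,000 passes to the descendants.
That amount (1,880,000) is divided into 4 shares of 470,000: Celia, Dora, and Amira each take 470,000; Sorcha's 470,000 share passes to Sorcha's issue.
Sorcha's share (470,000) is divided into 2 shares of 235,000: Tavita and Flora each take 235,000.

Celia: 470,000; Tavita: 235,000; Flora: 235,000; Dora: 470,000; Amira: 470,000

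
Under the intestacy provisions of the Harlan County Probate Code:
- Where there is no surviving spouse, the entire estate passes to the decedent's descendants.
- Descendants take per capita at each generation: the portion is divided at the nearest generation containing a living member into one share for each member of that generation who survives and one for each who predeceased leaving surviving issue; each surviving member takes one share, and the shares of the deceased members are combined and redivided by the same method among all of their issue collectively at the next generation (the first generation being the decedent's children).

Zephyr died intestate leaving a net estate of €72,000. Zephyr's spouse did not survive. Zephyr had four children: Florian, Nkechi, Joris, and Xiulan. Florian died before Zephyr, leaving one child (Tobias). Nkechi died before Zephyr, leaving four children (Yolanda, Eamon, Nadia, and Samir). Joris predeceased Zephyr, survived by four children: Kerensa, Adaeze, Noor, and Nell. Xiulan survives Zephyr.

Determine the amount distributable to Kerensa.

Kerensa receives €6,000.

The entire €72,000 passes to the descendants.
That amount (€72,000) is divided at the children's generation into 4 shares of €18,000. Xiulan takes €18,000. The 3 shares of the deceased (Florian, Nkechi, and Joris) are combined into a pool of €54,000.
That pool (€54,000) is divided at the grandchildren's generation equally among Tobias, Yolanda, Eamon, Nadia, Samir, Kerensa, Adaeze, Noor, and Nell: €6,000 each.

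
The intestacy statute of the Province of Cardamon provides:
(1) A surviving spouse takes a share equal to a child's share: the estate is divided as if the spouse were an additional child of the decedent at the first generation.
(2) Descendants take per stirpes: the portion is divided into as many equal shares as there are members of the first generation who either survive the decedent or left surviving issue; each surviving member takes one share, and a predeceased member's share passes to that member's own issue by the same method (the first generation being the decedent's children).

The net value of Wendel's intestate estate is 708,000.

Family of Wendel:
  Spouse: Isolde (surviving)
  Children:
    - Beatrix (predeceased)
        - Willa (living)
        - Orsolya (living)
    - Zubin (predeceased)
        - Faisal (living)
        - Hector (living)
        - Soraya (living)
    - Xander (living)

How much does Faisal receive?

The spouse counts as an additional share at the children's level, so there are 4 primary shares of 177,000. Isolde takes one such share (177,000).
The children's combined portion (531,000) is divided into 3 shares of 177,000: Xander takes 177,000; Beatrix's 177,000 share passes to Beatrix's issue; Zubin's 177,000 share passes to Zubin's issue.
Beatrix's share (177,000) is divided into 2 shares of 88,500: Willa and Orsolya each take 88,500.
Zubin's share (177,000) is divided into 3 shares of 59,000: Faisal, Hector, and Soraya each take 59,000.

Faisal receives 59,000.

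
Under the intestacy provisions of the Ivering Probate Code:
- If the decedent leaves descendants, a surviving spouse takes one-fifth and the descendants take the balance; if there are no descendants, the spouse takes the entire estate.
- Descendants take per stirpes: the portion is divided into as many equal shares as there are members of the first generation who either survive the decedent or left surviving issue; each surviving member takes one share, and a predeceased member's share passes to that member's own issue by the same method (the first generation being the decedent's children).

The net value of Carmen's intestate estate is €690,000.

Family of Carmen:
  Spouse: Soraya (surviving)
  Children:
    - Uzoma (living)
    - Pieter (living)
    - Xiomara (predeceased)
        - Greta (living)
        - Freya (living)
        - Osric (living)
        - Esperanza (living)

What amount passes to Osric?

Osric receives €46,000.

Soraya takes one-fifth of €690,000 = €138,000. The remaining €552,000 passes to the descendants.
The descendants' portion (€552,000) is divided into 3 shares of €184,000: Uzoma and Pieter each take €184,000; Xiomara's €184,000 share passes to Xiomara's issue.
Xiomara's share (€184,000) is divided into 4 shares of €46,000: Greta, Freya, Osric, and Esperanza each take €46,000.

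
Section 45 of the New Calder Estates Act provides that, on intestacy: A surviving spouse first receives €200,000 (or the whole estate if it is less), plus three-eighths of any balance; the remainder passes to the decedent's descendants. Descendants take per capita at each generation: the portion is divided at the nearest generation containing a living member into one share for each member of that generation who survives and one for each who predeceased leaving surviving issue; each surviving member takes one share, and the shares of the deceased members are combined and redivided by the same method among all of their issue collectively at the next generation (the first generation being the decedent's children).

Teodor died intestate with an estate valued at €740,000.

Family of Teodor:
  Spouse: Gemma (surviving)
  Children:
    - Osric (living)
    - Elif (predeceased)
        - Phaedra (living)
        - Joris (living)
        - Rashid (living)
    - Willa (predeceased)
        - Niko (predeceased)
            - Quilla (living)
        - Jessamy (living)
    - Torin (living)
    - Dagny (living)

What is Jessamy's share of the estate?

Jessamy receives €27,000.

Gemma first takes €200,000, leaving a balance of €540,000. Gemma then takes three-eighths of the balance (€202,500), for a total of €402,500. The remaining €337,500 passes to the descendants.
The descendants' portion (€337,500) is divided at the children's generation into 5 shares of €67,500. Osric, Torin, and Dagny each take €67,500. The 2 shares of the deceased (Elif and Willa) are combined into a pool of €135,000.
That pool (€135,000) is divided at the grandchildren's generation into 5 shares of €27,000. Phaedra, Joris, Rashid, and Jessamy each take €27,000. The remaining share for the deceased Niko (€27,000) is carried to the next generation.
That pool (€27,000) passes entirely to Quilla, the sole taker at the great-grandchildren's generation.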